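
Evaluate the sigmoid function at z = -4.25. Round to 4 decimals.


Compute exp(4.2500) = 70.1054.
Sigmoid = 1 / (1 + 70.1054) = 1 / 71.1054 = 0.0141.

0.0141


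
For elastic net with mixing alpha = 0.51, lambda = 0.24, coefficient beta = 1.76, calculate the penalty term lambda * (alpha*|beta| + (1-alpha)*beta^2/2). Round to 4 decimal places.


alpha * |beta| = 0.51 * 1.76 = 0.8976.
(1-alpha) * beta^2/2 = 0.49 * 3.0976/2 = 0.7589.
Total = 0.24 * (0.8976 + 0.7589) = 0.3976.

0.3976


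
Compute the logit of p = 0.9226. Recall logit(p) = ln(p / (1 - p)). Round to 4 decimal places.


Compute the odds: 0.9226/0.0774 = 11.9199.
Take the natural log: ln(11.9199) = 2.4782.

2.4782


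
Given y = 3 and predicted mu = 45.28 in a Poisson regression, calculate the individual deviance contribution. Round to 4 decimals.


y/mu = 3/45.28 = 0.066254 (approx.), and ln(3/45.28) = -2.714253.
y * ln(y/mu) = 3 * -2.714253 = -8.142759.
y - mu = -42.28.
D = 2 * (-8.142759 - -42.28) = 68.274482, which rounds to 68.2745.

68.2745


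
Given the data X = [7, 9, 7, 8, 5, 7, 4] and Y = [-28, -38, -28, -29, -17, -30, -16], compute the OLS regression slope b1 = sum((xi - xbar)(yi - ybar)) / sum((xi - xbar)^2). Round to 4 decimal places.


First compute the means: xbar = 6.7143, ybar = -26.5714.
Then S_xx = sum((xi - xbar)^2) = 17.4286.
S_xy = sum((xi - xbar)(yi - ybar)) = -76.1429.
b1 = S_xy / S_xx = -76.1429 / 17.4286 = -4.3689.

-4.3689


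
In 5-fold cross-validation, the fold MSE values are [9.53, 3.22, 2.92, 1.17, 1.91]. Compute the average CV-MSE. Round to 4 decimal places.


Sum of fold MSEs = 18.7500.
Average = 18.7500 / 5 = 3.7500.

3.7500


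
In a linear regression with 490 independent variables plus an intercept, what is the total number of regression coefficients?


Including the intercept, the model has 490 predictor coefficients + 1 intercept.
Total = 491.

491


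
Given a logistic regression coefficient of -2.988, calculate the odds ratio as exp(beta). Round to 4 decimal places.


The odds ratio is computed as:
OR = e^(-2.988) = 0.0504.

0.0504


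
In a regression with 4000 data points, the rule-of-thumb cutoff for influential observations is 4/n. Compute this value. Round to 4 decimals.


The threshold is 4/n.
4/4000 = 0.0010.

0.0010


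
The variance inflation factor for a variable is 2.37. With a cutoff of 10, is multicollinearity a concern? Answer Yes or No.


The threshold is 10.
VIF = 2.37 is < 10.
Multicollinearity indication: No.

No


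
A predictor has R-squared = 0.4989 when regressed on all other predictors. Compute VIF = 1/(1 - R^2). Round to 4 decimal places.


VIF = 1 / (1 - 0.4989).
= 1 / 0.5011 = 1.9956.

1.9956


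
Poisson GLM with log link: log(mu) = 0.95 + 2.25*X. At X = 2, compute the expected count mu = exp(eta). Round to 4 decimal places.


Linear predictor: eta = 0.95 + (2.25)(2) = 5.4500.
Expected count: mu = exp(5.4500) = 232.7582.

232.7582


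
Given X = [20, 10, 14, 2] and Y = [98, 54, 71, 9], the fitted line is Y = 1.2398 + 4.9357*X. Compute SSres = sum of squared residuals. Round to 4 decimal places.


Predicted values from Y = 1.2398 + 4.9357*X.
Residuals: [-1.9538, 3.4032, 0.6604, -2.1112].
SSres = 20.2924.

20.2924


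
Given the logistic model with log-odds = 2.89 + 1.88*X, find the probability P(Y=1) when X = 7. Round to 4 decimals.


Compute z = 2.89 + (1.88)(7) = 16.0500.
exp(-z) = 0.0000.
P = 1/(1 + 0.0000) = 1.0000.

1.0000


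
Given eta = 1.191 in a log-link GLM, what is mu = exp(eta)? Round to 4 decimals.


The inverse log link gives:
mu = exp(1.191) = 3.2904.

3.2904


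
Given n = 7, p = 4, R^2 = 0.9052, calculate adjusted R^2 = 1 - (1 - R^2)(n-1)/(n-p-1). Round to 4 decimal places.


Plug in: Adj R^2 = 1 - (1 - 0.9052) * 6/2.
= 1 - 0.0948 * 6/2
= 1 - 0.5688 / 2
= 1 - 0.2844 = 0.7156.

0.7156


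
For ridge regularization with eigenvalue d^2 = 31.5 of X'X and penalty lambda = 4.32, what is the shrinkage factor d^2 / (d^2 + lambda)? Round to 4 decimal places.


d^2 + lambda = 31.5 + 4.32 = 35.8200.
Shrinkage factor = 31.5/35.8200 = 0.8794.

0.8794


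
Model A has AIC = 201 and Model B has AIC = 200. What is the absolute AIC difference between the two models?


Compute |201 - 200| = 1.
Model B has the smaller AIC.

1


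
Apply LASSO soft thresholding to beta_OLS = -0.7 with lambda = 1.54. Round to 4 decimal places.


|beta_OLS| = 0.7.
lambda = 1.54.
Since |beta| <= lambda, the coefficient is set to 0.
Result = 0.0000.

0.0000


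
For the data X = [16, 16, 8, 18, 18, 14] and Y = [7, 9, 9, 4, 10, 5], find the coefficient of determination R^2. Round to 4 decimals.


After computing the OLS fit (b0=9.4762, b1=-0.1429):
SSres = 27.9048, SStot = 29.3333.
R^2 = 1 - 27.9048/29.3333 = 0.0487.

0.0487


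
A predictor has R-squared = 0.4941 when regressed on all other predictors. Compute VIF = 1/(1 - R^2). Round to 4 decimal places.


Using VIF = 1/(1 - R^2_j):
1 - 0.4941 = 0.5059.
VIF = 1.9767.

1.9767


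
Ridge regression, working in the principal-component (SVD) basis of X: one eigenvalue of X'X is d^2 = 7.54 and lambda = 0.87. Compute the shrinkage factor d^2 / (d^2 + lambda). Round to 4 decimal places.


Denominator = d^2 + lambda = 7.54 + 0.87 = 8.4100.
Shrinkage = 7.54 / 8.4100 = 0.8966.

0.8966


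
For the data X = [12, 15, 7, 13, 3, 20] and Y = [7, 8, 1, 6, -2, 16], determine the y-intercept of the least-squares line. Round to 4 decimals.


Compute b1 = 1.0204 from the OLS formula.
With xbar = 11.6667 and ybar = 6.0000, the intercept is:
b0 = 6.0000 - 1.0204 * 11.6667 = -5.9052.

-5.9052


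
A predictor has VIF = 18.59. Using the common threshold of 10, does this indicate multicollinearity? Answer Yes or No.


The threshold is 10.
VIF = 18.59 is >= 10.
Multicollinearity indication: Yes.

Yes


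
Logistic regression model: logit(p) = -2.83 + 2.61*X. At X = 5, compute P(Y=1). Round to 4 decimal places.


Linear predictor: z = -2.83 + 2.61 * 5 = 10.2200.
P = 1/(1 + exp(-10.2200)) = 1/(1 + 0.0000) = 1.0000.

1.0000


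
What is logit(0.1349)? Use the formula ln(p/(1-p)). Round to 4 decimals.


The odds are p/(1-p) = 0.1349 / 0.8651 = 0.1559.
logit(p) = ln(0.1559) = -1.8583.

-1.8583


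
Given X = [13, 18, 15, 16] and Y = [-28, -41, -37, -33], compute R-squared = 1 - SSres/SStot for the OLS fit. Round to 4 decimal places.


Fit the OLS line: b0 = 1.6154, b1 = -2.3462.
SSres = 21.1923.
SStot = 92.7500.
R^2 = 1 - 21.1923/92.7500 = 0.7715.

0.7715


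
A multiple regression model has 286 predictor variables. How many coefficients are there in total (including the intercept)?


Including the intercept, the model has 286 predictor coefficients + 1 intercept.
Total = 287.

287


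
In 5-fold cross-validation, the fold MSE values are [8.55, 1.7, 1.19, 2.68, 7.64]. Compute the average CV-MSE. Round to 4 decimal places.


Sum of fold MSEs = 21.7600.
Average = 21.7600 / 5 = 4.3520.

4.3520


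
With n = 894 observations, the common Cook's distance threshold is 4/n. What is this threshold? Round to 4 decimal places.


Cook's distance cutoff = 4/n = 4/894.
= 0.0045.

0.0045


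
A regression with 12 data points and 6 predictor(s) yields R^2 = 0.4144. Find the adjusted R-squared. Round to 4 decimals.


Plug in: Adj R^2 = 1 - (1 - 0.4144) * 11/5.
= 1 - 0.5856 * 11/5
= 1 - 6.4416 / 5
= 1 - 1.2883 = -0.2883.

-0.2883


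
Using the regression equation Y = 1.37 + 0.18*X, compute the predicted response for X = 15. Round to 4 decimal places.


Substitute X = 15 into the equation:
Y = 1.37 + 0.18 * 15 = 1.37 + 2.7000 = 4.0700.

4.0700


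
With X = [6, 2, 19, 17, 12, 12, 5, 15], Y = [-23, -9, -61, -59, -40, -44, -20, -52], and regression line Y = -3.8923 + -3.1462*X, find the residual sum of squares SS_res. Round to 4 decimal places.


Compute predicted values, then residuals = yi - yhat_i.
Residuals: [-0.2305, 1.1847, 2.6701, -1.6223, 1.6467, -2.3533, -0.3767, -0.9147].
SSres = sum(residual^2) = 20.4462.

20.4462


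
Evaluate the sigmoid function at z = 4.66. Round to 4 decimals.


Compute exp(-4.6600) = 0.0095.
Sigmoid = 1 / (1 + 0.0095) = 1 / 1.0095 = 0.9906.

0.9906


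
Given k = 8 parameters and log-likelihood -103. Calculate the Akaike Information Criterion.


Compute:
2k = 2*8 = 16.
-2*loglik = -2*(-103) = 206.
AIC = 16 + 206 = 222.

222


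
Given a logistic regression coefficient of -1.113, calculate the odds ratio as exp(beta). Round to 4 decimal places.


Odds ratio = exp(beta) = exp(-1.113).
= 0.3286.

0.3286


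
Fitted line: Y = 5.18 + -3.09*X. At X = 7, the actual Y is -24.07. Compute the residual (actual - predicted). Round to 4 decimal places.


Predicted = 5.18 + -3.09 * 7 = -16.4500.
Residual = -24.07 - -16.4500 = -7.6200.

-7.6200


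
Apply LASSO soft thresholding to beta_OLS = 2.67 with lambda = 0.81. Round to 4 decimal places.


Absolute value: |2.67| = 2.67.
Compare to lambda = 0.81.
Since |beta| > lambda, coefficient = sign(beta)*(|beta| - lambda) = 1.8600.

1.8600


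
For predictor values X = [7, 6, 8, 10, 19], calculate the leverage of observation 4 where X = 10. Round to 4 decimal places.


n = 5, xbar = 10.0000.
SXX = sum((xi - xbar)^2) = 110.0000.
h = 1/5 + (10 - 10.0000)^2 / 110.0000 = 0.2000.

0.2000


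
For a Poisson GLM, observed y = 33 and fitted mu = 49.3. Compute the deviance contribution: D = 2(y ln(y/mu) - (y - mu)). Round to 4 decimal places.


First: ln(33/49.3) = -0.401417.
Then: 33 * -0.401417 = -13.246761.
y - mu = 33 - 49.3 = -16.3.
D = 2(-13.246761 - -16.3) = 6.106478, which rounds to 6.1065.

6.1065


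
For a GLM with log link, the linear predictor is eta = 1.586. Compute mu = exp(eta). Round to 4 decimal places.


The inverse log link gives:
mu = exp(1.586) = 4.8842.

4.8842


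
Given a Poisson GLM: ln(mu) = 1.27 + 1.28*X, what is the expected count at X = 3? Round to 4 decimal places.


Linear predictor: eta = 1.27 + (1.28)(3) = 5.1100.
Expected count: mu = exp(5.1100) = 165.6704.

165.6704


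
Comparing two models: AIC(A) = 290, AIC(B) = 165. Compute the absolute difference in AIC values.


Absolute difference = |290 - 165| = 125.
The model with lower AIC (B) is preferred.

125


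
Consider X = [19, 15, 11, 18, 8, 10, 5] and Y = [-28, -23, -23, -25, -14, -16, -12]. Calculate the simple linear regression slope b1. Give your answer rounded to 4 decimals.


The sample means are xbar = 12.2857 and ybar = -20.1429.
Compute S_xx = 163.4286 and S_xy = -179.7143.
Slope b1 = S_xy / S_xx = -179.7143 / 163.4286 = -1.0997.

-1.0997


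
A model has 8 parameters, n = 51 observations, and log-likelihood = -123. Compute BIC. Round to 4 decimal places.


ln(51) = 3.931826.
k * ln(n) = 8 * 3.931826 = 31.454608.
-2L = 246.
BIC = 31.454608 + 246 = 277.454608, which rounds to 277.4546.

277.4546


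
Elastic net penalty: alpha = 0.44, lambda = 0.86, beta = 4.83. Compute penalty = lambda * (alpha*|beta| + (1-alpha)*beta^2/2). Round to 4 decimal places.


L1 component = 0.44 * |4.83| = 2.1252.
L2 component = 0.56 * 4.83^2 / 2 = 6.5321.
Penalty = 0.86 * (2.1252 + 6.5321) = 0.86 * 8.6573 = 7.4453.

7.4453


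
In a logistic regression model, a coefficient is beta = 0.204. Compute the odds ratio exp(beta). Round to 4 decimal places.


The odds ratio is computed as:
OR = e^(0.204) = 1.2263.

1.2263


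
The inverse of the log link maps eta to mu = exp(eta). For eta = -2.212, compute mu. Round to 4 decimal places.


The inverse log link gives:
mu = exp(-2.212) = 0.1095.

0.1095


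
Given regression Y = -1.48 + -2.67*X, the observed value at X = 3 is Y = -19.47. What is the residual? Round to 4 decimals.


Predicted = -1.48 + -2.67 * 3 = -9.4900.
Residual = -19.47 - -9.4900 = -9.9800.

-9.9800


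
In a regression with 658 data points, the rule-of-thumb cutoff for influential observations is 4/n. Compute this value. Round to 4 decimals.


Cook's distance cutoff = 4/n = 4/658.
= 0.0061.

0.0061


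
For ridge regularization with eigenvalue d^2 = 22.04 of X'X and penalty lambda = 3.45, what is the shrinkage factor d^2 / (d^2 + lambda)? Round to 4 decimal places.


d^2 + lambda = 22.04 + 3.45 = 25.4900.
Shrinkage factor = 22.04/25.4900 = 0.8647.

0.8647


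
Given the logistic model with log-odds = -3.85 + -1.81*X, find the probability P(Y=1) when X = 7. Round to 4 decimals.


z = -3.85 + -1.81 * 7 = -16.5200.
Sigmoid: P = 1 / (1 + exp(16.5200)) = 0.0000.

0.0000


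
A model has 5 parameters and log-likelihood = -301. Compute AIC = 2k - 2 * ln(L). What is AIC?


AIC = 2*5 - 2*(-301).
= 10 + 602 = 612.

612


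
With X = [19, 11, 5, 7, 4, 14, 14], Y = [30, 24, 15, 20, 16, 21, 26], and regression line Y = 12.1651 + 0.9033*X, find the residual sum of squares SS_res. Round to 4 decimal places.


For each point, residual = actual - predicted.
Residuals: [0.6722, 1.8986, -1.6816, 1.5118, 0.2217, -3.8113, 1.1887].
Sum of squared residuals = 25.1580.

25.1580


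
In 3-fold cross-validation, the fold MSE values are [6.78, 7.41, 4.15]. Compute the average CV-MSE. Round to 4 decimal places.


Sum of fold MSEs = 18.3400.
Average = 18.3400 / 3 = 6.1133.

6.1133


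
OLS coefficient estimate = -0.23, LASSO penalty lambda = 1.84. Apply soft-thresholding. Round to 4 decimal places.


Absolute value: |-0.23| = 0.23.
Compare to lambda = 1.84.
Since |beta| <= lambda, the coefficient is set to 0.

0.0000


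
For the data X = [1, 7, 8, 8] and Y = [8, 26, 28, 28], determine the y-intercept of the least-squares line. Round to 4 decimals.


The slope is b1 = 2.8824.
Sample means are xbar = 6.0000 and ybar = 22.5000.
Intercept: b0 = 22.5000 - (2.8824)(6.0000) = 5.2059.

5.2059


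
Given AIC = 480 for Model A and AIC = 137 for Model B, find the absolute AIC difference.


Compute |480 - 137| = 343.
Model B has the smaller AIC.

343


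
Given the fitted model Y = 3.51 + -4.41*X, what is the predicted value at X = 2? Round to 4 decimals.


Predicted value:
Y = 3.51 + (-4.41)(2) = 3.51 + -8.8200 = -5.3100.

-5.3100


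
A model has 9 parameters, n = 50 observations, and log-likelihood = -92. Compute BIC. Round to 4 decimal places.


Compute k*ln(n) = 9*ln(50) = 9*3.912023 = 35.208207.
Then -2*loglik = 184.
BIC = 35.208207 + 184 = 219.208207, which rounds to 219.2082.

219.2082


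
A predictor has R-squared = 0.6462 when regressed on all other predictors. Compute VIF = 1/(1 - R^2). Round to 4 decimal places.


Using VIF = 1/(1 - R^2_j):
1 - 0.6462 = 0.3538.
VIF = 2.8265.

2.8265


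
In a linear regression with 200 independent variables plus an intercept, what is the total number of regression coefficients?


Each predictor gets one coefficient, plus one intercept.
Total parameters = 200 + 1 = 201.

201


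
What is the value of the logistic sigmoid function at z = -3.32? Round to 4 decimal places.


First, exp(3.3200) = 27.6604.
Then sigma(z) = 1/(1 + 27.6604) = 0.0349.

0.0349


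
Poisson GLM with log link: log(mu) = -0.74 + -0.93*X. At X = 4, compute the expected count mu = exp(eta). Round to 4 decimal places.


Compute eta = -0.74 + -0.93 * 4 = -4.4600.
Apply inverse link: mu = e^-4.4600 = 0.0116.

0.0116


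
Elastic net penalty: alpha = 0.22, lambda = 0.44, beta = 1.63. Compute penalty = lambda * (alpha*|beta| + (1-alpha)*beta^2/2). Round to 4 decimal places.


L1 component = 0.22 * |1.63| = 0.3586.
L2 component = 0.78 * 1.63^2 / 2 = 1.0362.
Penalty = 0.44 * (0.3586 + 1.0362) = 0.44 * 1.3948 = 0.6137.

0.6137


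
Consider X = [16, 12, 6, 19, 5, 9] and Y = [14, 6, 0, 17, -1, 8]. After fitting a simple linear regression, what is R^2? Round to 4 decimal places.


After computing the OLS fit (b0=-6.7061, b1=1.2573):
SSres = 18.5856, SStot = 263.3333.
R^2 = 1 - 18.5856/263.3333 = 0.9294.

0.9294


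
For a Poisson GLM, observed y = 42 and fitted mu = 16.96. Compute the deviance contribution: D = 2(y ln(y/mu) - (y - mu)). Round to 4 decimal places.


y/mu = 42/16.96 = 2.476415 (approx.), and ln(42/16.96) = 0.906812.
y * ln(y/mu) = 42 * 0.906812 = 38.086104.
y - mu = 25.04.
D = 2 * (38.086104 - 25.04) = 26.092208, which rounds to 26.0922.

26.0922


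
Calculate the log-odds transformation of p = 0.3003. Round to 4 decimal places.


The odds are p/(1-p) = 0.3003 / 0.6997 = 0.4292.
logit(p) = ln(0.4292) = -0.8459.

-0.8459


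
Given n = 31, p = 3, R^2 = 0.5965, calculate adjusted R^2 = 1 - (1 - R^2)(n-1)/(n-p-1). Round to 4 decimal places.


Plug in: Adj R^2 = 1 - (1 - 0.5965) * 30/27.
= 1 - 0.4035 * 30/27
= 1 - 12.1050 / 27
= 1 - 0.4483 = 0.5517.

0.5517


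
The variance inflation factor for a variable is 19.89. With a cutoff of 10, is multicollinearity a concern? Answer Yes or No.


Check: VIF = 19.89 vs threshold = 10.
Since 19.89 >= 10, the answer is Yes.

Yes


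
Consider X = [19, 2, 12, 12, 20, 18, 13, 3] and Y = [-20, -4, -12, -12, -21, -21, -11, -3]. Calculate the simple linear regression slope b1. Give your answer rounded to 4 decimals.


The sample means are xbar = 12.3750 and ybar = -13.0000.
Compute S_xx = 329.8750 and S_xy = -339.0000.
Slope b1 = S_xy / S_xx = -339.0000 / 329.8750 = -1.0277.

-1.0277


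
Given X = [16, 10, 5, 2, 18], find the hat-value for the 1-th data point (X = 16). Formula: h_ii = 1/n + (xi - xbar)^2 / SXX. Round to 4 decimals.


n = 5, xbar = 10.2000.
SXX = sum((xi - xbar)^2) = 188.8000.
h = 1/5 + (16 - 10.2000)^2 / 188.8000 = 0.3782.

0.3782


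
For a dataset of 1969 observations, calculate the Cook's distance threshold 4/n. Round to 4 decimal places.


The threshold is 4/n.
4/1969 = 0.0020.

0.0020


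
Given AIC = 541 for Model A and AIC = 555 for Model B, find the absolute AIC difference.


Absolute difference = |541 - 555| = 14.
The model with lower AIC (A) is preferred.

14


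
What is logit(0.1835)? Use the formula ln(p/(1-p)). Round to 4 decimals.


Compute the odds: 0.1835/0.8165 = 0.2247.
Take the natural log: ln(0.2247) = -1.4928.

-1.4928


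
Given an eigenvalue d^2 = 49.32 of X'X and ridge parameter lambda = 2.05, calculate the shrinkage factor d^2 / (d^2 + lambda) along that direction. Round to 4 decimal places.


Denominator = d^2 + lambda = 49.32 + 2.05 = 51.3700.
Shrinkage = 49.32 / 51.3700 = 0.9601.

0.9601


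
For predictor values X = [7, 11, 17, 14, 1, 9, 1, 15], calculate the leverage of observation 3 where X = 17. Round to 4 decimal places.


n = 8, xbar = 9.3750.
SXX = sum((xi - xbar)^2) = 259.8750.
h = 1/8 + (17 - 9.3750)^2 / 259.8750 = 0.3487.

0.3487


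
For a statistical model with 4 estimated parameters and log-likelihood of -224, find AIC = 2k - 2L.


AIC = 2*4 - 2*(-224).
= 8 + 448 = 456.

456


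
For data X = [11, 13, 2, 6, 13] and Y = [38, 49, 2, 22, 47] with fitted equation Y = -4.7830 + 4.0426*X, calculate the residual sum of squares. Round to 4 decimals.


For each point, residual = actual - predicted.
Residuals: [-1.6856, 1.2292, -1.3022, 2.5274, -0.7708].
Sum of squared residuals = 13.0298.

13.0298


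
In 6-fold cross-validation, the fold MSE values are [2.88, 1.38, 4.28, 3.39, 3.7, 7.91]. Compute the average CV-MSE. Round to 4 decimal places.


Total MSE across folds = 23.5400.
CV-MSE = 23.5400/6 = 3.9233.

3.9233


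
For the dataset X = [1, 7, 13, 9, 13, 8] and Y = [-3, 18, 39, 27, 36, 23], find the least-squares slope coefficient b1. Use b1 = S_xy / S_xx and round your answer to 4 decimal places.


Calculate xbar = 8.5000, ybar = 23.3333.
S_xx = 99.5000, S_xy = 335.0000.
Using b1 = S_xy / S_xx = 335.0000 / 99.5000, we get b1 = 3.3668.

3.3668


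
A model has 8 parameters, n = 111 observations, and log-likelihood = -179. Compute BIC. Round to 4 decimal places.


k * ln(n) = 8 * ln(111) = 8 * 4.709530 = 37.676240.
-2 * loglik = -2 * (-179) = 358.
BIC = 37.676240 + 358 = 395.676240, which rounds to 395.6762.

395.6762


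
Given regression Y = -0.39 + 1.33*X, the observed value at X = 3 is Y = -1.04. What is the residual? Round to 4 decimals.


Fitted value at X = 3 is yhat = -0.39 + 1.33*3 = 3.6000.
Residual = -1.04 - 3.6000 = -4.6400.

-4.6400


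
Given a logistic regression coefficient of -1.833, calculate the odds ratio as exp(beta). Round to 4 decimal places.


exp(-1.833) = 0.1599.
So the odds ratio is 0.1599.

0.1599


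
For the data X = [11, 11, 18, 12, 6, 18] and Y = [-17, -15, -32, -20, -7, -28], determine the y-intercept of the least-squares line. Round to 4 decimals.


First find the slope: b1 = -1.9255.
Means: xbar = 12.6667, ybar = -19.8333.
b0 = ybar - b1 * xbar = -19.8333 - -1.9255 * 12.6667 = 4.5559.

4.5559


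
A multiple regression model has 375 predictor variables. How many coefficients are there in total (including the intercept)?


Each predictor gets one coefficient, plus one intercept.
Total parameters = 375 + 1 = 376.

376


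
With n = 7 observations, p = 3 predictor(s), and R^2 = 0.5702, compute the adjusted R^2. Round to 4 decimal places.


Adjusted R^2 = 1 - (1 - R^2) * (n-1)/(n-p-1).
(1 - R^2) = 0.4298.
(n-1)/(n-p-1) = 6/3.
(1 - R^2) * (n-1) = 0.4298 * 6 = 2.5788.
Divide by (n-p-1): 2.5788 / 3 = 0.8596.
Adj R^2 = 1 - 0.8596 = 0.1404.

0.1404


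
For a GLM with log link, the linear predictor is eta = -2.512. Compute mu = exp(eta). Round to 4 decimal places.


mu = exp(eta) = exp(-2.512).
= 0.0811.

0.0811


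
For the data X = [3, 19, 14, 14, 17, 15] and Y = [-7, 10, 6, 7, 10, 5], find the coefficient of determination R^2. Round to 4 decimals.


Fit the OLS line: b0 = -9.9957, b1 = 1.1094.
SSres = 7.6395.
SStot = 198.8333.
R^2 = 1 - 7.6395/198.8333 = 0.9616.

0.9616


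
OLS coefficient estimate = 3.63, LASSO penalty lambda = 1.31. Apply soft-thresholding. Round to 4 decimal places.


Absolute value: |3.63| = 3.63.
Compare to lambda = 1.31.
Since |beta| > lambda, coefficient = sign(beta)*(|beta| - lambda) = 2.3200.

2.3200


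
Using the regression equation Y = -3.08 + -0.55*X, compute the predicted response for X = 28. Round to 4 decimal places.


Substitute X = 28 into the equation:
Y = -3.08 + -0.55 * 28 = -3.08 + -15.4000 = -18.4800.

-18.4800


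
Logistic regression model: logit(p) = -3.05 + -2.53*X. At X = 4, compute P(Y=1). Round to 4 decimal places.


Compute z = -3.05 + (-2.53)(4) = -13.1700.
exp(-z) = 524394.7398.
P = 1/(1 + 524394.7398) = 0.0000.

0.0000


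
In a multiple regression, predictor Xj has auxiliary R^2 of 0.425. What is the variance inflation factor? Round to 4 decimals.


VIF = 1 / (1 - 0.425).
= 1 / 0.575 = 1.7391.

1.7391


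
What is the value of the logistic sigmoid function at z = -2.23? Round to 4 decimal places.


Compute exp(2.2300) = 9.2999.
Sigmoid = 1 / (1 + 9.2999) = 1 / 10.2999 = 0.0971.

0.0971


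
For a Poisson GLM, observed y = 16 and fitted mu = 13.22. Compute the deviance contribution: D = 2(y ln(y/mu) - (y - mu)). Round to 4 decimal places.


y/mu = 16/13.22 = 1.210287 (approx.), and ln(16/13.22) = 0.190858.
y * ln(y/mu) = 16 * 0.190858 = 3.053728.
y - mu = 2.78.
D = 2 * (3.053728 - 2.78) = 0.547456, which rounds to 0.5475.

0.5475


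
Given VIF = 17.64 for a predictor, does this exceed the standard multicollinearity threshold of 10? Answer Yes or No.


Compare VIF = 17.64 to the threshold of 10.
17.64 >= 10, so the answer is Yes.

Yes


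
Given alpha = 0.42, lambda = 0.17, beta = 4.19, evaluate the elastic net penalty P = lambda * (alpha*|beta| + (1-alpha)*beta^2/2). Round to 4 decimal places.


Compute:
L1 = 0.42 * 4.19 = 1.7598.
L2 = 0.58 * 4.19^2 / 2 = 5.0913.
Penalty = 0.17 * (1.7598 + 5.0913) = 1.1647.

1.1647


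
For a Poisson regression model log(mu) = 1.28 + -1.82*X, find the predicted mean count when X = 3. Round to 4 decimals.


Compute eta = 1.28 + -1.82 * 3 = -4.1800.
Apply inverse link: mu = e^-4.1800 = 0.0153.

0.0153


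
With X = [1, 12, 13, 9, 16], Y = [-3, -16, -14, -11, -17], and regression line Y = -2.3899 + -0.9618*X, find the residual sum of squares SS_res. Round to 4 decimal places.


Predicted values from Y = -2.3899 + -0.9618*X.
Residuals: [0.3517, -2.0685, 0.8933, 0.0461, 0.7787].
SSres = 5.8089.

5.8089


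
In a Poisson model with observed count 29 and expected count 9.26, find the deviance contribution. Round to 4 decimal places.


First: ln(29/9.26) = 1.141592.
Then: 29 * 1.141592 = 33.106168.
y - mu = 29 - 9.26 = 19.74.
D = 2(33.106168 - 19.74) = 26.732336, which rounds to 26.7323.

26.7323


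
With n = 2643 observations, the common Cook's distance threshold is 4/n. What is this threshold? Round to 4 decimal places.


The threshold is 4/n.
4/2643 = 0.0015.

0.0015


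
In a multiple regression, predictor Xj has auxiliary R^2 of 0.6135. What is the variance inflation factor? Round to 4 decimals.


Using VIF = 1/(1 - R^2_j):
1 - 0.6135 = 0.3865.
VIF = 2.5873.

2.5873


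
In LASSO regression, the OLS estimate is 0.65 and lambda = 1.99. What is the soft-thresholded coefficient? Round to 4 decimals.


Check: |0.65| = 0.65 vs lambda = 1.99.
Since |beta| <= lambda, the coefficient is set to 0.
Soft-thresholded coefficient = 0.0000.

0.0000


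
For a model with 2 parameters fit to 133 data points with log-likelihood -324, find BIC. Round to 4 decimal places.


Compute k*ln(n) = 2*ln(133) = 2*4.890349 = 9.780698.
Then -2*loglik = 648.
BIC = 9.780698 + 648 = 657.780698, which rounds to 657.7807.

657.7807


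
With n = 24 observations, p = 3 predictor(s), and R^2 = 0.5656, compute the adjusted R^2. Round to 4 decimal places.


Using the formula:
(1 - 0.5656) = 0.4344.
Multiply by 23/20: 0.4344 * 23 = 9.9912, then 9.9912 / 20 = 0.4996.
Adj R^2 = 1 - 0.4996 = 0.5004.

0.5004


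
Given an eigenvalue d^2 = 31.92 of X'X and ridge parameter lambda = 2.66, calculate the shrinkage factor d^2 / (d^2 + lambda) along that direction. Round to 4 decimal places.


Denominator = d^2 + lambda = 31.92 + 2.66 = 34.5800.
Shrinkage = 31.92 / 34.5800 = 0.9231.

0.9231


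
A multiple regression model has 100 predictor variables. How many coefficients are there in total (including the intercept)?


Total coefficients = number of predictors + 1 (for the intercept).
= 100 + 1 = 101.

101


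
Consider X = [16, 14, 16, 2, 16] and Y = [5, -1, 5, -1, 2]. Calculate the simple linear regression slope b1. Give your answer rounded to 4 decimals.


First compute the means: xbar = 12.8000, ybar = 2.0000.
Then S_xx = sum((xi - xbar)^2) = 148.8000.
S_xy = sum((xi - xbar)(yi - ybar)) = 48.0000.
b1 = S_xy / S_xx = 48.0000 / 148.8000 = 0.3226.

0.3226


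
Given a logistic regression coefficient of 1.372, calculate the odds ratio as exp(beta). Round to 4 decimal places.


Odds ratio = exp(beta) = exp(1.372).
= 3.9432.

3.9432


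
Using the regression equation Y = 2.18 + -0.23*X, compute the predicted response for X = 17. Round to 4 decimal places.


Predicted value:
Y = 2.18 + (-0.23)(17) = 2.18 + -3.9100 = -1.7300.

-1.7300


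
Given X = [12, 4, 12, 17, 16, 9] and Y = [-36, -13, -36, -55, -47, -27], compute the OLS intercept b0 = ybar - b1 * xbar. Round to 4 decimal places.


Compute b1 = -3.0824 from the OLS formula.
With xbar = 11.6667 and ybar = -35.6667, the intercept is:
b0 = -35.6667 - -3.0824 * 11.6667 = 0.2941.

0.2941


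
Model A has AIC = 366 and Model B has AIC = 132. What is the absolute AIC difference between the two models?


Absolute difference = |366 - 132| = 234.
The model with lower AIC (B) is preferred.

234


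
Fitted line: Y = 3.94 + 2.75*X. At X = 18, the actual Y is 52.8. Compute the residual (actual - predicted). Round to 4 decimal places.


Compute yhat = 3.94 + (2.75)(18) = 53.4400.
Residual = actual - predicted = 52.8 - 53.4400 = -0.6400.

-0.6400


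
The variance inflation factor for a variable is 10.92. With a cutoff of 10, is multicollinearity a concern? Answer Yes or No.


Check: VIF = 10.92 vs threshold = 10.
Since 10.92 >= 10, the answer is Yes.

Yes


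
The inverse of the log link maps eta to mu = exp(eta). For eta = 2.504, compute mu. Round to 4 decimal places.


Apply the inverse link:
mu = e^2.504 = 12.2313.

12.2313


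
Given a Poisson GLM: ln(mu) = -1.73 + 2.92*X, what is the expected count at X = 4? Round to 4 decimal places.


eta = -1.73 + 2.92 * 4 = 9.9500.
mu = exp(9.9500) = 20952.2224.

20952.2224


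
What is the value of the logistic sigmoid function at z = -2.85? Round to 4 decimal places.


First, exp(2.8500) = 17.2878.
Then sigma(z) = 1/(1 + 17.2878) = 0.0547.

0.0547


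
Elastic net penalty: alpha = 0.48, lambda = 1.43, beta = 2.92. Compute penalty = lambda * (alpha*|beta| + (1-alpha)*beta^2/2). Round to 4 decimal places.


alpha * |beta| = 0.48 * 2.92 = 1.4016.
(1-alpha) * beta^2/2 = 0.52 * 8.5264/2 = 2.2169.
Total = 1.43 * (1.4016 + 2.2169) = 5.1744.

5.1744


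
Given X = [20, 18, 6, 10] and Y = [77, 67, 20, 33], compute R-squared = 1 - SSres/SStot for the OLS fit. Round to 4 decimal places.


Fit the OLS line: b0 = -6.0382, b1 = 4.0954.
SSres = 7.5573.
SStot = 2204.7500.
R^2 = 1 - 7.5573/2204.7500 = 0.9966.

0.9966


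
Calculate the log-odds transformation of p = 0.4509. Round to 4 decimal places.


Compute the odds: 0.4509/0.5491 = 0.8212.
Take the natural log: ln(0.8212) = -0.1970.

-0.1970


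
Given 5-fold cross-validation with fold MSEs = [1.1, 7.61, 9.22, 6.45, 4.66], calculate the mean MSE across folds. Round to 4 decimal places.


Total MSE across folds = 29.0400.
CV-MSE = 29.0400/5 = 5.8080.

5.8080


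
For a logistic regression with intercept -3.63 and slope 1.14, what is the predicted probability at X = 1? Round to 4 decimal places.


z = -3.63 + 1.14 * 1 = -2.4900.
Sigmoid: P = 1 / (1 + exp(2.4900)) = 0.0766.

0.0766


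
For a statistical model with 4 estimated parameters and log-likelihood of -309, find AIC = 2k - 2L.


AIC = 2*4 - 2*(-309).
= 8 + 618 = 626.

626


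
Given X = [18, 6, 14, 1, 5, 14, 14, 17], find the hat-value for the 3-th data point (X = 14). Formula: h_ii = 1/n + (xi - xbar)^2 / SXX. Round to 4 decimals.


Mean of X: xbar = 11.1250.
SXX = 272.8750.
For X = 14: h = 1/8 + (14 - 11.1250)^2/272.8750 = 0.1553.

0.1553


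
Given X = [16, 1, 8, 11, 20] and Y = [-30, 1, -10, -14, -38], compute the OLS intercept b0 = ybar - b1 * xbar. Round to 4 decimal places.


The slope is b1 = -2.1127.
Sample means are xbar = 11.2000 and ybar = -18.2000.
Intercept: b0 = -18.2000 - (-2.1127)(11.2000) = 5.4618.

5.4618


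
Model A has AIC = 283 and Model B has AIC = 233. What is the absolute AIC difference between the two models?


|AIC_A - AIC_B| = |283 - 233| = 50.
Model B is preferred (lower AIC).

50


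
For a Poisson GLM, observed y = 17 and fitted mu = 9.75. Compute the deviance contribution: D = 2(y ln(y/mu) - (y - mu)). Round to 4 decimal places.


y/mu = 17/9.75 = 1.743590 (approx.), and ln(17/9.75) = 0.555946.
y * ln(y/mu) = 17 * 0.555946 = 9.451082.
y - mu = 7.25.
D = 2 * (9.451082 - 7.25) = 4.402164, which rounds to 4.4022.

4.4022


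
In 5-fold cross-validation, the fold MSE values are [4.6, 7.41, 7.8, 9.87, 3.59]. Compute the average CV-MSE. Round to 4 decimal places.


Total MSE across folds = 33.2700.
CV-MSE = 33.2700/5 = 6.6540.

6.6540


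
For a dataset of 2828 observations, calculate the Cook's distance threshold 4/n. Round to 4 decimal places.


The threshold is 4/n.
4/2828 = 0.0014.

0.0014


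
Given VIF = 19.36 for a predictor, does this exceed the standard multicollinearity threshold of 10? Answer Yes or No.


The threshold is 10.
VIF = 19.36 is >= 10.
Multicollinearity indication: Yes.

Yes


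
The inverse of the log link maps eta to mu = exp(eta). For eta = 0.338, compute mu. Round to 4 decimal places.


mu = exp(eta) = exp(0.338).
= 1.4021.

1.4021


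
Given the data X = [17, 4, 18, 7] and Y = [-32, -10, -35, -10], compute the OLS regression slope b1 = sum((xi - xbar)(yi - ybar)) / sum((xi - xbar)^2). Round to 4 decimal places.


Calculate xbar = 11.5000, ybar = -21.7500.
S_xx = 149.0000, S_xy = -283.5000.
Using b1 = S_xy / S_xx = -283.5000 / 149.0000, we get b1 = -1.9027.

-1.9027


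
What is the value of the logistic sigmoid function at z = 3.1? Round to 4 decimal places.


First, exp(-3.1000) = 0.0450.
Then sigma(z) = 1/(1 + 0.0450) = 0.9569.

0.9569


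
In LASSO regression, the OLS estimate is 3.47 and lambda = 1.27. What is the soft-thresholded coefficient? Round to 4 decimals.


|beta_OLS| = 3.47.
lambda = 1.27.
Since |beta| > lambda, coefficient = sign(beta)*(|beta| - lambda) = 2.2000.
Result = 2.2000.

2.2000


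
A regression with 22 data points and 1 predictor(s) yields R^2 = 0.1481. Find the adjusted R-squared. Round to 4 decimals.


Adjusted R^2 = 1 - (1 - R^2) * (n-1)/(n-p-1).
(1 - R^2) = 0.8519.
(n-1)/(n-p-1) = 21/20.
(1 - R^2) * (n-1) = 0.8519 * 21 = 17.8899.
Divide by (n-p-1): 17.8899 / 20 = 0.8945.
Adj R^2 = 1 - 0.8945 = 0.1055.

0.1055


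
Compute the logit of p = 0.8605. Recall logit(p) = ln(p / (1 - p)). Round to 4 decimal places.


The odds are p/(1-p) = 0.8605 / 0.1395 = 6.1685.
logit(p) = ln(6.1685) = 1.8194.

1.8194


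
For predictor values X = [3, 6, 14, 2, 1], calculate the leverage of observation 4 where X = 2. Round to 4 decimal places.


n = 5, xbar = 5.2000.
SXX = sum((xi - xbar)^2) = 110.8000.
h = 1/5 + (2 - 5.2000)^2 / 110.8000 = 0.2924.

0.2924


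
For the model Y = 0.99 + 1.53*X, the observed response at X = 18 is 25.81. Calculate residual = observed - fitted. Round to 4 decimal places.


Fitted value at X = 18 is yhat = 0.99 + 1.53*18 = 28.5300.
Residual = 25.81 - 28.5300 = -2.7200.

-2.7200


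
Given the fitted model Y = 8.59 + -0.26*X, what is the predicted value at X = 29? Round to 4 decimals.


Predicted value:
Y = 8.59 + (-0.26)(29) = 8.59 + -7.5400 = 1.0500.

1.0500


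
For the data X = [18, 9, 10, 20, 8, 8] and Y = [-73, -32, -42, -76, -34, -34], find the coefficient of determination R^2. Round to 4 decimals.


Fit the OLS line: b0 = -2.6755, b1 = -3.7664.
SSres = 36.9298.
SStot = 2091.5000.
R^2 = 1 - 36.9298/2091.5000 = 0.9823.

0.9823


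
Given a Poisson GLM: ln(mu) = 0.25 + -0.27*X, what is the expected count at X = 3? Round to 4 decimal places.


Linear predictor: eta = 0.25 + (-0.27)(3) = -0.5600.
Expected count: mu = exp(-0.5600) = 0.5712.

0.5712


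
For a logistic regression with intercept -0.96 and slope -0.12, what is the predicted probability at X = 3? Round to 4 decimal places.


Linear predictor: z = -0.96 + -0.12 * 3 = -1.3200.
P = 1/(1 + exp(1.3200)) = 1/(1 + 3.7434) = 0.2108.

0.2108


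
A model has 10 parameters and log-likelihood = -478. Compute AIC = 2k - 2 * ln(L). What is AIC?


Compute:
2k = 2*10 = 20.
-2*loglik = -2*(-478) = 956.
AIC = 20 + 956 = 976.

976


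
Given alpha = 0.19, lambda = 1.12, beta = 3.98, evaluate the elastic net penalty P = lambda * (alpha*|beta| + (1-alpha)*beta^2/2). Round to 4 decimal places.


Compute:
L1 = 0.19 * 3.98 = 0.7562.
L2 = 0.81 * 3.98^2 / 2 = 6.4154.
Penalty = 1.12 * (0.7562 + 6.4154) = 8.0321.

8.0321


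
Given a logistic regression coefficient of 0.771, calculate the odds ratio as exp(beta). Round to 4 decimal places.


exp(0.771) = 2.1619.
So the odds ratio is 2.1619.

2.1619


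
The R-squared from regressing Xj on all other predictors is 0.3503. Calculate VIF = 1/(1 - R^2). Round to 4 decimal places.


VIF = 1 / (1 - 0.3503).
= 1 / 0.6497 = 1.5392.

1.5392


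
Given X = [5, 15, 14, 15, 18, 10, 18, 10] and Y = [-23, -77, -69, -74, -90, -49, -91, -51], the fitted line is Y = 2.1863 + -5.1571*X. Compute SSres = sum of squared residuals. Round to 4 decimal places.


For each point, residual = actual - predicted.
Residuals: [0.5992, -1.8298, 1.0131, 1.1702, 0.6415, 0.3847, -0.3585, -1.6153].
Sum of squared residuals = 9.4002.

9.4002


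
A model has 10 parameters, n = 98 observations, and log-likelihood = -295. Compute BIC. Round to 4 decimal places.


Compute k*ln(n) = 10*ln(98) = 10*4.584967 = 45.849670.
Then -2*loglik = 590.
BIC = 45.849670 + 590 = 635.849670, which rounds to 635.8497.

635.8497


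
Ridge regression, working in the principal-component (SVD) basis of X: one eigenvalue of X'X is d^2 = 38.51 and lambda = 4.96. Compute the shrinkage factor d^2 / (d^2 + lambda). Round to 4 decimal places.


Compute the denominator: 38.51 + 4.96 = 43.4700.
Shrinkage factor = 38.51 / 43.4700 = 0.8859.

0.8859


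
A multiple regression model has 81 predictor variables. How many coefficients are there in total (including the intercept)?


Total coefficients = number of predictors + 1 (for the intercept).
= 81 + 1 = 82.

82


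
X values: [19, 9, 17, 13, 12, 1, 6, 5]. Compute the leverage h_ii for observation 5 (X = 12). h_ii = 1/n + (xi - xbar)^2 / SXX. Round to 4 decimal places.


Compute xbar = 10.2500 with n = 8 observations.
SXX = 265.5000.
Leverage = 1/8 + (12 - 10.2500)^2/265.5000 = 0.1365.

0.1365


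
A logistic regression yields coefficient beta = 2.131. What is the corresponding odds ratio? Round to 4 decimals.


Odds ratio = exp(beta) = exp(2.131).
= 8.4233.

8.4233


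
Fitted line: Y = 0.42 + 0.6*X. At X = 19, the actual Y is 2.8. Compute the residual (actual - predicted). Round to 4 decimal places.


Compute yhat = 0.42 + (0.6)(19) = 11.8200.
Residual = actual - predicted = 2.8 - 11.8200 = -9.0200.

-9.0200


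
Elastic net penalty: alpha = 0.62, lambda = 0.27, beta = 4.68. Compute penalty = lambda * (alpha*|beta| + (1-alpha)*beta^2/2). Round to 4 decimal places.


L1 component = 0.62 * |4.68| = 2.9016.
L2 component = 0.38 * 4.68^2 / 2 = 4.1615.
Penalty = 0.27 * (2.9016 + 4.1615) = 0.27 * 7.0631 = 1.9070.

1.9070


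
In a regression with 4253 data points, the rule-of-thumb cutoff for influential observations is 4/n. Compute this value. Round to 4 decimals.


The threshold is 4/n.
4/4253 = 0.0009.

0.0009


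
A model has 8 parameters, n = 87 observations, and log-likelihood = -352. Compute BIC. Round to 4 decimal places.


Compute k*ln(n) = 8*ln(87) = 8*4.465908 = 35.727264.
Then -2*loglik = 704.
BIC = 35.727264 + 704 = 739.727264, which rounds to 739.7273.

739.7273


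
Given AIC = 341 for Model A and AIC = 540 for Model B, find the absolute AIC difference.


|AIC_A - AIC_B| = |341 - 540| = 199.
Model A is preferred (lower AIC).

199


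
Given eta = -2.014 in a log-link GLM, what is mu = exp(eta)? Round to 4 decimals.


mu = exp(eta) = exp(-2.014).
= 0.1335.

0.1335


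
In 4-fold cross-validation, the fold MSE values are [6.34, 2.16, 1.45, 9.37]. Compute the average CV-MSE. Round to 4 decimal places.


Total MSE across folds = 19.3200.
CV-MSE = 19.3200/4 = 4.8300.

4.8300


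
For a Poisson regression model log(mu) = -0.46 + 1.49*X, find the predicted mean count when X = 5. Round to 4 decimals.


Linear predictor: eta = -0.46 + (1.49)(5) = 6.9900.
Expected count: mu = exp(6.9900) = 1085.7215.

1085.7215


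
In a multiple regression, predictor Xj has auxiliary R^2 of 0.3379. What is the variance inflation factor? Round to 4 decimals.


Denominator: 1 - 0.3379 = 0.6621.
VIF = 1 / 0.6621 = 1.5103.

1.5103


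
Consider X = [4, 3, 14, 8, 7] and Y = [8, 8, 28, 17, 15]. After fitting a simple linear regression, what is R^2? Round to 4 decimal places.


Fit the OLS line: b0 = 1.5508, b1 = 1.8957.
SSres = 1.9866.
SStot = 270.8000.
R^2 = 1 - 1.9866/270.8000 = 0.9927.

0.9927


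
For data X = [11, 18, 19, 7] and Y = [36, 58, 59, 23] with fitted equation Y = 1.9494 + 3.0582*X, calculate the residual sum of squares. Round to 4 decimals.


Predicted values from Y = 1.9494 + 3.0582*X.
Residuals: [0.4104, 1.0030, -1.0552, -0.3568].
SSres = 2.4152.

2.4152
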